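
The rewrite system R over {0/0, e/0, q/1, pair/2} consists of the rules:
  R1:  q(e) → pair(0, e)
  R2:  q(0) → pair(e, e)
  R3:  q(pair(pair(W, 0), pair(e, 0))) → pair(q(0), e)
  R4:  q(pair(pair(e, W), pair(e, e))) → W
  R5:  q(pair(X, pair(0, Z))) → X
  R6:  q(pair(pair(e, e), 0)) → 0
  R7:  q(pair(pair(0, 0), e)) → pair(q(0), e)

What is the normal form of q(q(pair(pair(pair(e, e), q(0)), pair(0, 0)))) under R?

e

1. q(q(pair(pair(pair(e, e), q(0)), pair(0, 0))))  →  q(pair(pair(e, e), q(0)))   [R5 at 1]
2. q(pair(pair(e, e), q(0)))  →  q(pair(pair(e, e), pair(e, e)))   [R2 at 1.2]
3. q(pair(pair(e, e), pair(e, e)))  →  e   [R4 at ε]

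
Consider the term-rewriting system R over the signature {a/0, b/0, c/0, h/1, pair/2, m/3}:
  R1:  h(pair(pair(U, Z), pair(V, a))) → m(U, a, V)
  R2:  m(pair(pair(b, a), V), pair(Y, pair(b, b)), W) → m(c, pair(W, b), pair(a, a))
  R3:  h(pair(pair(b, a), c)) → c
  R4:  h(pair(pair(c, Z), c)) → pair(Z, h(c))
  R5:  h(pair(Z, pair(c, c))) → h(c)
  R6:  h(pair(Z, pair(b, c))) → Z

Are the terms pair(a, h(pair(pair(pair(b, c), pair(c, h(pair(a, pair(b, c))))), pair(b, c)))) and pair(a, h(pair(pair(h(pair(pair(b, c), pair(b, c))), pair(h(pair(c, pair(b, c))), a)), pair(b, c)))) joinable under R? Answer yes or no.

Reduce t₁ = pair(a, h(pair(pair(pair(b, c), pair(c, h(pair(a, pair(b, c))))), pair(b, c)))):
1. pair(a, h(pair(pair(pair(b, c), pair(c, h(pair(a, pair(b, c))))), pair(b, c))))  →  pair(a, pair(pair(b, c), pair(c, h(pair(a, pair(b, c))))))   [R6 at 2]
2. pair(a, pair(pair(b, c), pair(c, h(pair(a, pair(b, c))))))  →  pair(a, pair(pair(b, c), pair(c, a)))   [R6 at 2.2.2]

Reduce t₂ = pair(a, h(pair(pair(h(pair(pair(b, c), pair(b, c))), pair(h(pair(c, pair(b, c))), a)), pair(b, c)))):
1. pair(a, h(pair(pair(h(pair(pair(b, c), pair(b, c))), pair(h(pair(c, pair(b, c))), a)), pair(b, c))))  →  pair(a, pair(h(pair(pair(b, c), pair(b, c))), pair(h(pair(c, pair(b, c))), a)))   [R6 at 2]
2. pair(a, pair(h(pair(pair(b, c), pair(b, c))), pair(h(pair(c, pair(b, c))), a)))  →  pair(a, pair(pair(b, c), pair(h(pair(c, pair(b, c))), a)))   [R6 at 2.1]
3. pair(a, pair(pair(b, c), pair(h(pair(c, pair(b, c))), a)))  →  pair(a, pair(pair(b, c), pair(c, a)))   [R6 at 2.2.1]

yes — NF(t₁) = pair(a, pair(pair(b, c), pair(c, a))), NF(t₂) = pair(a, pair(pair(b, c), pair(c, a)))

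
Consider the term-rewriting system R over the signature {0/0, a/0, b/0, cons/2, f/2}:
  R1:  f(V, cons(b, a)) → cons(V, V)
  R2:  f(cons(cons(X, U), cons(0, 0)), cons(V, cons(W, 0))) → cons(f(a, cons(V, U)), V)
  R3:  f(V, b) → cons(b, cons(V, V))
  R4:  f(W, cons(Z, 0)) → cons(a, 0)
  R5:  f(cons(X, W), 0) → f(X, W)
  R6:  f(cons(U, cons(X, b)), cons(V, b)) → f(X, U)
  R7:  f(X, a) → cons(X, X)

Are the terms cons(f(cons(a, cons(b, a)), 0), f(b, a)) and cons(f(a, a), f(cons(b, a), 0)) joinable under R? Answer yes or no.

Reduce t₁ = cons(f(cons(a, cons(b, a)), 0), f(b, a)):
1. cons(f(cons(a, cons(b, a)), 0), f(b, a))  →  cons(f(a, cons(b, a)), f(b, a))   [R5 at 1]
2. cons(f(a, cons(b, a)), f(b, a))  →  cons(cons(a, a), f(b, a))   [R1 at 1]
3. cons(cons(a, a), f(b, a))  →  cons(cons(a, a), cons(b, b))   [R7 at 2]

Reduce t₂ = cons(f(a, a), f(cons(b, a), 0)):
1. cons(f(a, a), f(cons(b, a), 0))  →  cons(cons(a, a), f(cons(b, a), 0))   [R7 at 1]
2. cons(cons(a, a), f(cons(b, a), 0))  →  cons(cons(a, a), f(b, a))   [R5 at 2]
3. cons(cons(a, a), f(b, a))  →  cons(cons(a, a), cons(b, b))   [R7 at 2]

yes — NF(t₁) = cons(cons(a, a), cons(b, b)), NF(t₂) = cons(cons(a, a), cons(b, b))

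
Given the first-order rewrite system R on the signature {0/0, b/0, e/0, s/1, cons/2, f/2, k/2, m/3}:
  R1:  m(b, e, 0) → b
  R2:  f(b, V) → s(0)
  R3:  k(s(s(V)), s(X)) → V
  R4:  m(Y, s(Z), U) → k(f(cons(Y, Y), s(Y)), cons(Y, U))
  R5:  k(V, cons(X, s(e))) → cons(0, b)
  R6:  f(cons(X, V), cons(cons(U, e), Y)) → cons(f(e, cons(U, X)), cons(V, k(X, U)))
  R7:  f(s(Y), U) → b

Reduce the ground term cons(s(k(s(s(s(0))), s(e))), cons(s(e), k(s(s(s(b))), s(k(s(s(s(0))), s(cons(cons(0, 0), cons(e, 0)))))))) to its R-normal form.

cons(s(s(0)), cons(s(e), s(b)))

1. cons(s(k(s(s(s(0))), s(e))), cons(s(e), k(s(s(s(b))), s(k(s(s(s(0))), s(cons(cons(0, 0), cons(e, 0))))))))  →  cons(s(s(0)), cons(s(e), k(s(s(s(b))), s(k(s(s(s(0))), s(cons(cons(0, 0), cons(e, 0))))))))   [R3 at 1.1]
2. cons(s(s(0)), cons(s(e), k(s(s(s(b))), s(k(s(s(s(0))), s(cons(cons(0, 0), cons(e, 0))))))))  →  cons(s(s(0)), cons(s(e), s(b)))   [R3 at 2.2]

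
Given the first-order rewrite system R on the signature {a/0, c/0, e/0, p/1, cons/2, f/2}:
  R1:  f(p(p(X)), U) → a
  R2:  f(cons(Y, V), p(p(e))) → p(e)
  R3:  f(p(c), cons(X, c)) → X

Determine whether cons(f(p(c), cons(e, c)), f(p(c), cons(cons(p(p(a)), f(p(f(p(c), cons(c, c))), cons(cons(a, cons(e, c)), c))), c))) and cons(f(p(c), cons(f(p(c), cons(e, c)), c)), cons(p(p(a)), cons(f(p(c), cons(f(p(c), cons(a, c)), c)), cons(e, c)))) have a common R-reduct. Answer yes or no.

Reduce t₁ = cons(f(p(c), cons(e, c)), f(p(c), cons(cons(p(p(a)), f(p(f(p(c), cons(c, c))), cons(cons(a, cons(e, c)), c))), c))):
1. cons(f(p(c), cons(e, c)), f(p(c), cons(cons(p(p(a)), f(p(f(p(c), cons(c, c))), cons(cons(a, cons(e, c)), c))), c)))  →  cons(e, f(p(c), cons(cons(p(p(a)), f(p(f(p(c), cons(c, c))), cons(cons(a, cons(e, c)), c))), c)))   [R3 at 1]
2. cons(e, f(p(c), cons(cons(p(p(a)), f(p(f(p(c), cons(c, c))), cons(cons(a, cons(e, c)), c))), c)))  →  cons(e, cons(p(p(a)), f(p(f(p(c), cons(c, c))), cons(cons(a, cons(e, c)), c))))   [R3 at 2]
3. cons(e, cons(p(p(a)), f(p(f(p(c), cons(c, c))), cons(cons(a, cons(e, c)), c))))  →  cons(e, cons(p(p(a)), f(p(c), cons(cons(a, cons(e, c)), c))))   [R3 at 2.2.1.1]
4. cons(e, cons(p(p(a)), f(p(c), cons(cons(a, cons(e, c)), c))))  →  cons(e, cons(p(p(a)), cons(a, cons(e, c))))   [R3 at 2.2]

Reduce t₂ = cons(f(p(c), cons(f(p(c), cons(e, c)), c)), cons(p(p(a)), cons(f(p(c), cons(f(p(c), cons(a, c)), c)), cons(e, c)))):
1. cons(f(p(c), cons(f(p(c), cons(e, c)), c)), cons(p(p(a)), cons(f(p(c), cons(f(p(c), cons(a, c)), c)), cons(e, c))))  →  cons(f(p(c), cons(e, c)), cons(p(p(a)), cons(f(p(c), cons(f(p(c), cons(a, c)), c)), cons(e, c))))   [R3 at 1]
2. cons(f(p(c), cons(e, c)), cons(p(p(a)), cons(f(p(c), cons(f(p(c), cons(a, c)), c)), cons(e, c))))  →  cons(e, cons(p(p(a)), cons(f(p(c), cons(f(p(c), cons(a, c)), c)), cons(e, c))))   [R3 at 1]
3. cons(e, cons(p(p(a)), cons(f(p(c), cons(f(p(c), cons(a, c)), c)), cons(e, c))))  →  cons(e, cons(p(p(a)), cons(f(p(c), cons(a, c)), cons(e, c))))   [R3 at 2.2.1]
4. cons(e, cons(p(p(a)), cons(f(p(c), cons(a, c)), cons(e, c))))  →  cons(e, cons(p(p(a)), cons(a, cons(e, c))))   [R3 at 2.2.1]

yes — NF(t₁) = cons(e, cons(p(p(a)), cons(a, cons(e, c)))), NF(t₂) = cons(e, cons(p(p(a)), cons(a, cons(e, c))))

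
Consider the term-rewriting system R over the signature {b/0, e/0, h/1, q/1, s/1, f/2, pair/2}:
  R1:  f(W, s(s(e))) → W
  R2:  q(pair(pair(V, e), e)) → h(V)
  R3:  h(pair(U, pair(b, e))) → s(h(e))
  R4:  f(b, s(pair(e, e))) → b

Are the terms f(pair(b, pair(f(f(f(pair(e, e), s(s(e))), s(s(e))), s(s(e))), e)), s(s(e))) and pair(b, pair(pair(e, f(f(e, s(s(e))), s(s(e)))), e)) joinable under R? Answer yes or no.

Reduce t₁ = f(pair(b, pair(f(f(f(pair(e, e), s(s(e))), s(s(e))), s(s(e))), e)), s(s(e))):
1. f(pair(b, pair(f(f(f(pair(e, e), s(s(e))), s(s(e))), s(s(e))), e)), s(s(e)))  →  pair(b, pair(f(f(f(pair(e, e), s(s(e))), s(s(e))), s(s(e))), e))   [R1 at ε]
2. pair(b, pair(f(f(f(pair(e, e), s(s(e))), s(s(e))), s(s(e))), e))  →  pair(b, pair(f(f(pair(e, e), s(s(e))), s(s(e))), e))   [R1 at 2.1]
3. pair(b, pair(f(f(pair(e, e), s(s(e))), s(s(e))), e))  →  pair(b, pair(f(pair(e, e), s(s(e))), e))   [R1 at 2.1]
4. pair(b, pair(f(pair(e, e), s(s(e))), e))  →  pair(b, pair(pair(e, e), e))   [R1 at 2.1]

Reduce t₂ = pair(b, pair(pair(e, f(f(e, s(s(e))), s(s(e)))), e)):
1. pair(b, pair(pair(e, f(f(e, s(s(e))), s(s(e)))), e))  →  pair(b, pair(pair(e, f(e, s(s(e)))), e))   [R1 at 2.1.2]
2. pair(b, pair(pair(e, f(e, s(s(e)))), e))  →  pair(b, pair(pair(e, e), e))   [R1 at 2.1.2]

yes — NF(t₁) = pair(b, pair(pair(e, e), e)), NF(t₂) = pair(b, pair(pair(e, e), e))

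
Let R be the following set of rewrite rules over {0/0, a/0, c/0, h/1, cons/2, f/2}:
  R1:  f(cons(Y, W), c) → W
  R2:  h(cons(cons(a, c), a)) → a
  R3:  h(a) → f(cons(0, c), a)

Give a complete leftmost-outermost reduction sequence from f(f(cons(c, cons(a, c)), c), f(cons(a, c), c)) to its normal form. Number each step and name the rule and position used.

c

1. f(f(cons(c, cons(a, c)), c), f(cons(a, c), c))  →  f(cons(a, c), f(cons(a, c), c))   [R1 at 1]
2. f(cons(a, c), f(cons(a, c), c))  →  f(cons(a, c), c)   [R1 at 2]
3. f(cons(a, c), c)  →  c   [R1 at ε]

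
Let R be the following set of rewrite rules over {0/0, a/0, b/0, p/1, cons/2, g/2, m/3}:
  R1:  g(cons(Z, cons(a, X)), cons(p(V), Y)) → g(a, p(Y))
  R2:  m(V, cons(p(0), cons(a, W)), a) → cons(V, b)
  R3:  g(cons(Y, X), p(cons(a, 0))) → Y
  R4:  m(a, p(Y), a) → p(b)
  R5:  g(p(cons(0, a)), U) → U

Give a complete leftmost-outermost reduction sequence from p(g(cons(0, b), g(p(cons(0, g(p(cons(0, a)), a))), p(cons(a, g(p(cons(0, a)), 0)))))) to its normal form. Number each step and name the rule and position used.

1. p(g(cons(0, b), g(p(cons(0, g(p(cons(0, a)), a))), p(cons(a, g(p(cons(0, a)), 0))))))  →  p(g(cons(0, b), g(p(cons(0, a)), p(cons(a, g(p(cons(0, a)), 0))))))   [R5 at 1.2.1.1.2]
2. p(g(cons(0, b), g(p(cons(0, a)), p(cons(a, g(p(cons(0, a)), 0))))))  →  p(g(cons(0, b), p(cons(a, g(p(cons(0, a)), 0)))))   [R5 at 1.2]
3. p(g(cons(0, b), p(cons(a, g(p(cons(0, a)), 0)))))  →  p(g(cons(0, b), p(cons(a, 0))))   [R5 at 1.2.1.2]
4. p(g(cons(0, b), p(cons(a, 0))))  →  p(0)   [R3 at 1]

p(0)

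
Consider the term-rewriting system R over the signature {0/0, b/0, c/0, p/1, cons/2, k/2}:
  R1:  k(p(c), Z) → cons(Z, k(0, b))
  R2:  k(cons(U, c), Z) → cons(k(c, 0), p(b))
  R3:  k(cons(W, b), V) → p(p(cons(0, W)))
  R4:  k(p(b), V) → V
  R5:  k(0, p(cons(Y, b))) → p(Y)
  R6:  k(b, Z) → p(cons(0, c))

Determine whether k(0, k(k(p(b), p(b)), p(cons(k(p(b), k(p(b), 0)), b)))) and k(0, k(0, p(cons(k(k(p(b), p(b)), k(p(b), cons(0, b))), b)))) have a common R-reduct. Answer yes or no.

Reduce t₁ = k(0, k(k(p(b), p(b)), p(cons(k(p(b), k(p(b), 0)), b)))):
1. k(0, k(k(p(b), p(b)), p(cons(k(p(b), k(p(b), 0)), b))))  →  k(0, k(p(b), p(cons(k(p(b), k(p(b), 0)), b))))   [R4 at 2.1]
2. k(0, k(p(b), p(cons(k(p(b), k(p(b), 0)), b))))  →  k(0, p(cons(k(p(b), k(p(b), 0)), b)))   [R4 at 2]
3. k(0, p(cons(k(p(b), k(p(b), 0)), b)))  →  p(k(p(b), k(p(b), 0)))   [R5 at ε]
4. p(k(p(b), k(p(b), 0)))  →  p(k(p(b), 0))   [R4 at 1]
5. p(k(p(b), 0))  →  p(0)   [R4 at 1]

Reduce t₂ = k(0, k(0, p(cons(k(k(p(b), p(b)), k(p(b), cons(0, b))), b)))):
1. k(0, k(0, p(cons(k(k(p(b), p(b)), k(p(b), cons(0, b))), b))))  →  k(0, p(k(k(p(b), p(b)), k(p(b), cons(0, b)))))   [R5 at 2]
2. k(0, p(k(k(p(b), p(b)), k(p(b), cons(0, b)))))  →  k(0, p(k(p(b), k(p(b), cons(0, b)))))   [R4 at 2.1.1]
3. k(0, p(k(p(b), k(p(b), cons(0, b)))))  →  k(0, p(k(p(b), cons(0, b))))   [R4 at 2.1]
4. k(0, p(k(p(b), cons(0, b))))  →  k(0, p(cons(0, b)))   [R4 at 2.1]
5. k(0, p(cons(0, b)))  →  p(0)   [R5 at ε]

yes — NF(t₁) = p(0), NF(t₂) = p(0)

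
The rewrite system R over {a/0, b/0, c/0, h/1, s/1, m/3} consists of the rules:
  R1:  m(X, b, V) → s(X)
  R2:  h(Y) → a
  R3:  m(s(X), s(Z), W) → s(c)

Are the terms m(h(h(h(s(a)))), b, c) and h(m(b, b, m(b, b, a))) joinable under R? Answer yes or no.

Reduce t₁ = m(h(h(h(s(a)))), b, c):
1. m(h(h(h(s(a)))), b, c)  →  s(h(h(h(s(a)))))   [R1 at ε]
2. s(h(h(h(s(a)))))  →  s(a)   [R2 at 1]

Reduce t₂ = h(m(b, b, m(b, b, a))):
1. h(m(b, b, m(b, b, a)))  →  a   [R2 at ε]

no — NF(t₁) = s(a), NF(t₂) = a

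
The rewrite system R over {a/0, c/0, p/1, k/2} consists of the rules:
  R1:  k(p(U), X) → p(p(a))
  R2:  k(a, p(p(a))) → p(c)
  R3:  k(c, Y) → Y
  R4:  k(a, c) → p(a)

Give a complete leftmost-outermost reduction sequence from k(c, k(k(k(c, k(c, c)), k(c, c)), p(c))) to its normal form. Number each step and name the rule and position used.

p(c)

1. k(c, k(k(k(c, k(c, c)), k(c, c)), p(c)))  →  k(k(k(c, k(c, c)), k(c, c)), p(c))   [R3 at ε]
2. k(k(k(c, k(c, c)), k(c, c)), p(c))  →  k(k(k(c, c), k(c, c)), p(c))   [R3 at 1.1]
3. k(k(k(c, c), k(c, c)), p(c))  →  k(k(c, k(c, c)), p(c))   [R3 at 1.1]
4. k(k(c, k(c, c)), p(c))  →  k(k(c, c), p(c))   [R3 at 1]
5. k(k(c, c), p(c))  →  k(c, p(c))   [R3 at 1]
6. k(c, p(c))  →  p(c)   [R3 at ε]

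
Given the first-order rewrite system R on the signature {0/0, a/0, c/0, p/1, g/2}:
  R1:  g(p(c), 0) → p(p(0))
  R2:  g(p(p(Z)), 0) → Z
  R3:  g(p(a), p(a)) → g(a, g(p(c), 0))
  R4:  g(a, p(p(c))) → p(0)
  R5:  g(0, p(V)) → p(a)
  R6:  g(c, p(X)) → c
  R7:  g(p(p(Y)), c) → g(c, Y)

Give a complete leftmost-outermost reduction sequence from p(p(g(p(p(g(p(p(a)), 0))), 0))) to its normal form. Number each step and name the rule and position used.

1. p(p(g(p(p(g(p(p(a)), 0))), 0)))  →  p(p(g(p(p(a)), 0)))   [R2 at 1.1]
2. p(p(g(p(p(a)), 0)))  →  p(p(a))   [R2 at 1.1]

p(p(a))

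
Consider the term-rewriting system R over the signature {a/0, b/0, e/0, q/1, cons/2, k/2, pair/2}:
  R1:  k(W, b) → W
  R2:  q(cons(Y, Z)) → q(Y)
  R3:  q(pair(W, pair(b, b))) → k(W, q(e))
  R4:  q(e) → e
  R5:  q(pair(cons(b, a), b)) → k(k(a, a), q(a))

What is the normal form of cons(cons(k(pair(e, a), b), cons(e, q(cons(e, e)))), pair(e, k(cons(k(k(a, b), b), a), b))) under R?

1. cons(cons(k(pair(e, a), b), cons(e, q(cons(e, e)))), pair(e, k(cons(k(k(a, b), b), a), b)))  →  cons(cons(pair(e, a), cons(e, q(cons(e, e)))), pair(e, k(cons(k(k(a, b), b), a), b)))   [R1 at 1.1]
2. cons(cons(pair(e, a), cons(e, q(cons(e, e)))), pair(e, k(cons(k(k(a, b), b), a), b)))  →  cons(cons(pair(e, a), cons(e, q(e))), pair(e, k(cons(k(k(a, b), b), a), b)))   [R2 at 1.2.2]
3. cons(cons(pair(e, a), cons(e, q(e))), pair(e, k(cons(k(k(a, b), b), a), b)))  →  cons(cons(pair(e, a), cons(e, e)), pair(e, k(cons(k(k(a, b), b), a), b)))   [R4 at 1.2.2]
4. cons(cons(pair(e, a), cons(e, e)), pair(e, k(cons(k(k(a, b), b), a), b)))  →  cons(cons(pair(e, a), cons(e, e)), pair(e, cons(k(k(a, b), b), a)))   [R1 at 2.2]
5. cons(cons(pair(e, a), cons(e, e)), pair(e, cons(k(k(a, b), b), a)))  →  cons(cons(pair(e, a), cons(e, e)), pair(e, cons(k(a, b), a)))   [R1 at 2.2.1]
6. cons(cons(pair(e, a), cons(e, e)), pair(e, cons(k(a, b), a)))  →  cons(cons(pair(e, a), cons(e, e)), pair(e, cons(a, a)))   [R1 at 2.2.1]

cons(cons(pair(e, a), cons(e, e)), pair(e, cons(a, a)))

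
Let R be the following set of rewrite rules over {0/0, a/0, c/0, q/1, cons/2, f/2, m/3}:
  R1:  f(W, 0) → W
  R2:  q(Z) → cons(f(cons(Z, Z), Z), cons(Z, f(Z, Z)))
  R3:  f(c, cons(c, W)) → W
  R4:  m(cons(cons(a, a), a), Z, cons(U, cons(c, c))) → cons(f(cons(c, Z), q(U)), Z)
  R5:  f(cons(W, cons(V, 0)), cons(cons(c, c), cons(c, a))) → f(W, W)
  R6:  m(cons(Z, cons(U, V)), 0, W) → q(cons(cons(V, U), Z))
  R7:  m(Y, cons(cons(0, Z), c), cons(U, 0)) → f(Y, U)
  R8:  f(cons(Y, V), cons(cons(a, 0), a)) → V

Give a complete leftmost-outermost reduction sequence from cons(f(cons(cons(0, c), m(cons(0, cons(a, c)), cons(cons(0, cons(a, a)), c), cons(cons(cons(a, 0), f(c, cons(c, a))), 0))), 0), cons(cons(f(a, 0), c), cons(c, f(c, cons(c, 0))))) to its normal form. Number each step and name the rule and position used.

cons(cons(cons(0, c), cons(a, c)), cons(cons(a, c), cons(c, 0)))

1. cons(f(cons(cons(0, c), m(cons(0, cons(a, c)), cons(cons(0, cons(a, a)), c), cons(cons(cons(a, 0), f(c, cons(c, a))), 0))), 0), cons(cons(f(a, 0), c), cons(c, f(c, cons(c, 0)))))  →  cons(cons(cons(0, c), m(cons(0, cons(a, c)), cons(cons(0, cons(a, a)), c), cons(cons(cons(a, 0), f(c, cons(c, a))), 0))), cons(cons(f(a, 0), c), cons(c, f(c, cons(c, 0)))))   [R1 at 1]
2. cons(cons(cons(0, c), m(cons(0, cons(a, c)), cons(cons(0, cons(a, a)), c), cons(cons(cons(a, 0), f(c, cons(c, a))), 0))), cons(cons(f(a, 0), c), cons(c, f(c, cons(c, 0)))))  →  cons(cons(cons(0, c), f(cons(0, cons(a, c)), cons(cons(a, 0), f(c, cons(c, a))))), cons(cons(f(a, 0), c), cons(c, f(c, cons(c, 0)))))   [R7 at 1.2]
3. cons(cons(cons(0, c), f(cons(0, cons(a, c)), cons(cons(a, 0), f(c, cons(c, a))))), cons(cons(f(a, 0), c), cons(c, f(c, cons(c, 0)))))  →  cons(cons(cons(0, c), f(cons(0, cons(a, c)), cons(cons(a, 0), a))), cons(cons(f(a, 0), c), cons(c, f(c, cons(c, 0)))))   [R3 at 1.2.2.2]
4. cons(cons(cons(0, c), f(cons(0, cons(a, c)), cons(cons(a, 0), a))), cons(cons(f(a, 0), c), cons(c, f(c, cons(c, 0)))))  →  cons(cons(cons(0, c), cons(a, c)), cons(cons(f(a, 0), c), cons(c, f(c, cons(c, 0)))))   [R8 at 1.2]
5. cons(cons(cons(0, c), cons(a, c)), cons(cons(f(a, 0), c), cons(c, f(c, cons(c, 0)))))  →  cons(cons(cons(0, c), cons(a, c)), cons(cons(a, c), cons(c, f(c, cons(c, 0)))))   [R1 at 2.1.1]
6. cons(cons(cons(0, c), cons(a, c)), cons(cons(a, c), cons(c, f(c, cons(c, 0)))))  →  cons(cons(cons(0, c), cons(a, c)), cons(cons(a, c), cons(c, 0)))   [R3 at 2.2.2]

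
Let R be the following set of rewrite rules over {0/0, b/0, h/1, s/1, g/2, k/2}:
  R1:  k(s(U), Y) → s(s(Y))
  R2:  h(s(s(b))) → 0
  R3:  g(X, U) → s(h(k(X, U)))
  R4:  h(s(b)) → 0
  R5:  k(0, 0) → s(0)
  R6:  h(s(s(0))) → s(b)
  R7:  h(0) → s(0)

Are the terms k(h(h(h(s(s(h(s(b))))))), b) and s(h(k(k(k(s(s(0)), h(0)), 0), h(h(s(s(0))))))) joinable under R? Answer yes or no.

yes — NF(t₁) = s(s(b)), NF(t₂) = s(s(b))

Reduce t₁ = k(h(h(h(s(s(h(s(b))))))), b):
1. k(h(h(h(s(s(h(s(b))))))), b)  →  k(h(h(h(s(s(0))))), b)   [R4 at 1.1.1.1.1.1]
2. k(h(h(h(s(s(0))))), b)  →  k(h(h(s(b))), b)   [R6 at 1.1.1]
3. k(h(h(s(b))), b)  →  k(h(0), b)   [R4 at 1.1]
4. k(h(0), b)  →  k(s(0), b)   [R7 at 1]
5. k(s(0), b)  →  s(s(b))   [R1 at ε]

Reduce t₂ = s(h(k(k(k(s(s(0)), h(0)), 0), h(h(s(s(0))))))):
1. s(h(k(k(k(s(s(0)), h(0)), 0), h(h(s(s(0)))))))  →  s(h(k(k(s(s(h(0))), 0), h(h(s(s(0)))))))   [R1 at 1.1.1.1]
2. s(h(k(k(s(s(h(0))), 0), h(h(s(s(0)))))))  →  s(h(k(s(s(0)), h(h(s(s(0)))))))   [R1 at 1.1.1]
3. s(h(k(s(s(0)), h(h(s(s(0)))))))  →  s(h(s(s(h(h(s(s(0))))))))   [R1 at 1.1]
4. s(h(s(s(h(h(s(s(0))))))))  →  s(h(s(s(h(s(b))))))   [R6 at 1.1.1.1.1]
5. s(h(s(s(h(s(b))))))  →  s(h(s(s(0))))   [R4 at 1.1.1.1]
6. s(h(s(s(0))))  →  s(s(b))   [R6 at 1]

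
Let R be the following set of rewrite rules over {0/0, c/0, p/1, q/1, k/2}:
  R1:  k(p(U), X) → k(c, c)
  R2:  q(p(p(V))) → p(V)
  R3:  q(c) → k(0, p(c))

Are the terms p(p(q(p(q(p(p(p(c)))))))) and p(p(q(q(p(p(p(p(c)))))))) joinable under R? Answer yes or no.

Reduce t₁ = p(p(q(p(q(p(p(p(c)))))))):
1. p(p(q(p(q(p(p(p(c))))))))  →  p(p(q(p(p(p(c))))))   [R2 at 1.1.1.1]
2. p(p(q(p(p(p(c))))))  →  p(p(p(p(c))))   [R2 at 1.1]

Reduce t₂ = p(p(q(q(p(p(p(p(c)))))))):
1. p(p(q(q(p(p(p(p(c))))))))  →  p(p(q(p(p(p(c))))))   [R2 at 1.1.1]
2. p(p(q(p(p(p(c))))))  →  p(p(p(p(c))))   [R2 at 1.1]

yes — NF(t₁) = p(p(p(p(c)))), NF(t₂) = p(p(p(p(c))))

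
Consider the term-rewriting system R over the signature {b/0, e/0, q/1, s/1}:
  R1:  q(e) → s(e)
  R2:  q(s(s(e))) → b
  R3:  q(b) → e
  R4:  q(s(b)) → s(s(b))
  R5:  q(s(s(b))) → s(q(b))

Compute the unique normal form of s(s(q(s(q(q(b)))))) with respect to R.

s(s(b))

1. s(s(q(s(q(q(b))))))  →  s(s(q(s(q(e)))))   [R3 at 1.1.1.1.1]
2. s(s(q(s(q(e)))))  →  s(s(q(s(s(e)))))   [R1 at 1.1.1.1]
3. s(s(q(s(s(e)))))  →  s(s(b))   [R2 at 1.1]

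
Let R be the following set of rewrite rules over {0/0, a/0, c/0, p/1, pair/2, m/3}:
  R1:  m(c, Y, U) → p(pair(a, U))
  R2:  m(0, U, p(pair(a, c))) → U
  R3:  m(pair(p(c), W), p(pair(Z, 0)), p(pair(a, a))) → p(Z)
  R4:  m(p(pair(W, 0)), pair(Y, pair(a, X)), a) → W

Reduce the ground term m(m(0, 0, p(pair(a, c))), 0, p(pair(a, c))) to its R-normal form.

1. m(m(0, 0, p(pair(a, c))), 0, p(pair(a, c)))  →  m(0, 0, p(pair(a, c)))   [R2 at 1]
2. m(0, 0, p(pair(a, c)))  →  0   [R2 at ε]

0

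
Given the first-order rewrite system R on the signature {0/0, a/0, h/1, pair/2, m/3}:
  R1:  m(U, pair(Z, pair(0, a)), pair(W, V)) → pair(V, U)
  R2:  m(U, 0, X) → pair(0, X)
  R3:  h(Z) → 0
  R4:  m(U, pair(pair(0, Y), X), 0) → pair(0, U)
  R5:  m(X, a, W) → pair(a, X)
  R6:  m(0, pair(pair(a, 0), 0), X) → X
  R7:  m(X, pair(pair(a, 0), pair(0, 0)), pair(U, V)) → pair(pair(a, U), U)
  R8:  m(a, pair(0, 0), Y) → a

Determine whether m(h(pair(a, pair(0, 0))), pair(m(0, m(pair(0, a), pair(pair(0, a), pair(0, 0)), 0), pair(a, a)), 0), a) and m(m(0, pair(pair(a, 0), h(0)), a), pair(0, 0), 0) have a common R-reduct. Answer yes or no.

yes — NF(t₁) = a, NF(t₂) = a

Reduce t₁ = m(h(pair(a, pair(0, 0))), pair(m(0, m(pair(0, a), pair(pair(0, a), pair(0, 0)), 0), pair(a, a)), 0), a):
1. m(h(pair(a, pair(0, 0))), pair(m(0, m(pair(0, a), pair(pair(0, a), pair(0, 0)), 0), pair(a, a)), 0), a)  →  m(0, pair(m(0, m(pair(0, a), pair(pair(0, a), pair(0, 0)), 0), pair(a, a)), 0), a)   [R3 at 1]
2. m(0, pair(m(0, m(pair(0, a), pair(pair(0, a), pair(0, 0)), 0), pair(a, a)), 0), a)  →  m(0, pair(m(0, pair(0, pair(0, a)), pair(a, a)), 0), a)   [R4 at 2.1.2]
3. m(0, pair(m(0, pair(0, pair(0, a)), pair(a, a)), 0), a)  →  m(0, pair(pair(a, 0), 0), a)   [R1 at 2.1]
4. m(0, pair(pair(a, 0), 0), a)  →  a   [R6 at ε]

Reduce t₂ = m(m(0, pair(pair(a, 0), h(0)), a), pair(0, 0), 0):
1. m(m(0, pair(pair(a, 0), h(0)), a), pair(0, 0), 0)  →  m(m(0, pair(pair(a, 0), 0), a), pair(0, 0), 0)   [R3 at 1.2.2]
2. m(m(0, pair(pair(a, 0), 0), a), pair(0, 0), 0)  →  m(a, pair(0, 0), 0)   [R6 at 1]
3. m(a, pair(0, 0), 0)  →  a   [R8 at ε]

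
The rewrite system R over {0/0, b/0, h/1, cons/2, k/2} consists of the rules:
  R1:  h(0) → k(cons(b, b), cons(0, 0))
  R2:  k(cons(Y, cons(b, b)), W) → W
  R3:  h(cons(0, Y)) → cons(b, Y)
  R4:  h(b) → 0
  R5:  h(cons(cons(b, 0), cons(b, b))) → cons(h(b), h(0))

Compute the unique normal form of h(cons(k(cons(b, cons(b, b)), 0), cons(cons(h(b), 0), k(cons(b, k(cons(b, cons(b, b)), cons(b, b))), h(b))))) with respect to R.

cons(b, cons(cons(0, 0), 0))

1. h(cons(k(cons(b, cons(b, b)), 0), cons(cons(h(b), 0), k(cons(b, k(cons(b, cons(b, b)), cons(b, b))), h(b)))))  →  h(cons(0, cons(cons(h(b), 0), k(cons(b, k(cons(b, cons(b, b)), cons(b, b))), h(b)))))   [R2 at 1.1]
2. h(cons(0, cons(cons(h(b), 0), k(cons(b, k(cons(b, cons(b, b)), cons(b, b))), h(b)))))  →  cons(b, cons(cons(h(b), 0), k(cons(b, k(cons(b, cons(b, b)), cons(b, b))), h(b))))   [R3 at ε]
3. cons(b, cons(cons(h(b), 0), k(cons(b, k(cons(b, cons(b, b)), cons(b, b))), h(b))))  →  cons(b, cons(cons(0, 0), k(cons(b, k(cons(b, cons(b, b)), cons(b, b))), h(b))))   [R4 at 2.1.1]
4. cons(b, cons(cons(0, 0), k(cons(b, k(cons(b, cons(b, b)), cons(b, b))), h(b))))  →  cons(b, cons(cons(0, 0), k(cons(b, cons(b, b)), h(b))))   [R2 at 2.2.1.2]
5. cons(b, cons(cons(0, 0), k(cons(b, cons(b, b)), h(b))))  →  cons(b, cons(cons(0, 0), h(b)))   [R2 at 2.2]
6. cons(b, cons(cons(0, 0), h(b)))  →  cons(b, cons(cons(0, 0), 0))   [R4 at 2.2]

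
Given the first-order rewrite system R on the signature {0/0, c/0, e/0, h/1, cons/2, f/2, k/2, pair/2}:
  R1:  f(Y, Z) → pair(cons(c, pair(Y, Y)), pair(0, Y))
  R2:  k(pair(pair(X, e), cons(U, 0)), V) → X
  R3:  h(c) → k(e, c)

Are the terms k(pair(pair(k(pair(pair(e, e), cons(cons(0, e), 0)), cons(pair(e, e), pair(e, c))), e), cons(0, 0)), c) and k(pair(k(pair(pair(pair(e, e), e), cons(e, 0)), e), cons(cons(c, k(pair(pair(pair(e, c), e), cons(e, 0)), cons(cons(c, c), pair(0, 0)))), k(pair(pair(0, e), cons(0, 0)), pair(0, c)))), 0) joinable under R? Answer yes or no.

Reduce t₁ = k(pair(pair(k(pair(pair(e, e), cons(cons(0, e), 0)), cons(pair(e, e), pair(e, c))), e), cons(0, 0)), c):
1. k(pair(pair(k(pair(pair(e, e), cons(cons(0, e), 0)), cons(pair(e, e), pair(e, c))), e), cons(0, 0)), c)  →  k(pair(pair(e, e), cons(cons(0, e), 0)), cons(pair(e, e), pair(e, c)))   [R2 at ε]
2. k(pair(pair(e, e), cons(cons(0, e), 0)), cons(pair(e, e), pair(e, c)))  →  e   [R2 at ε]

Reduce t₂ = k(pair(k(pair(pair(pair(e, e), e), cons(e, 0)), e), cons(cons(c, k(pair(pair(pair(e, c), e), cons(e, 0)), cons(cons(c, c), pair(0, 0)))), k(pair(pair(0, e), cons(0, 0)), pair(0, c)))), 0):
1. k(pair(k(pair(pair(pair(e, e), e), cons(e, 0)), e), cons(cons(c, k(pair(pair(pair(e, c), e), cons(e, 0)), cons(cons(c, c), pair(0, 0)))), k(pair(pair(0, e), cons(0, 0)), pair(0, c)))), 0)  →  k(pair(pair(e, e), cons(cons(c, k(pair(pair(pair(e, c), e), cons(e, 0)), cons(cons(c, c), pair(0, 0)))), k(pair(pair(0, e), cons(0, 0)), pair(0, c)))), 0)   [R2 at 1.1]
2. k(pair(pair(e, e), cons(cons(c, k(pair(pair(pair(e, c), e), cons(e, 0)), cons(cons(c, c), pair(0, 0)))), k(pair(pair(0, e), cons(0, 0)), pair(0, c)))), 0)  →  k(pair(pair(e, e), cons(cons(c, pair(e, c)), k(pair(pair(0, e), cons(0, 0)), pair(0, c)))), 0)   [R2 at 1.2.1.2]
3. k(pair(pair(e, e), cons(cons(c, pair(e, c)), k(pair(pair(0, e), cons(0, 0)), pair(0, c)))), 0)  →  k(pair(pair(e, e), cons(cons(c, pair(e, c)), 0)), 0)   [R2 at 1.2.2]
4. k(pair(pair(e, e), cons(cons(c, pair(e, c)), 0)), 0)  →  e   [R2 at ε]

yes — NF(t₁) = e, NF(t₂) = e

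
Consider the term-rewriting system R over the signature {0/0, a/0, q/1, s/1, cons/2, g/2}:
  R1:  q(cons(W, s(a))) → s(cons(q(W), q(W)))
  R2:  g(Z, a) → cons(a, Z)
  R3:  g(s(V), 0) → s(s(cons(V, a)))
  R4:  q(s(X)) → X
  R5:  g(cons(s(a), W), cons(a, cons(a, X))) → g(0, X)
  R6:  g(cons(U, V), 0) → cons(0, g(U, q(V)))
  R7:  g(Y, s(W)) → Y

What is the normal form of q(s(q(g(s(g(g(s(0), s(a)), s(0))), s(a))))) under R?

1. q(s(q(g(s(g(g(s(0), s(a)), s(0))), s(a)))))  →  q(g(s(g(g(s(0), s(a)), s(0))), s(a)))   [R4 at ε]
2. q(g(s(g(g(s(0), s(a)), s(0))), s(a)))  →  q(s(g(g(s(0), s(a)), s(0))))   [R7 at 1]
3. q(s(g(g(s(0), s(a)), s(0))))  →  g(g(s(0), s(a)), s(0))   [R4 at ε]
4. g(g(s(0), s(a)), s(0))  →  g(s(0), s(a))   [R7 at ε]
5. g(s(0), s(a))  →  s(0)   [R7 at ε]

s(0)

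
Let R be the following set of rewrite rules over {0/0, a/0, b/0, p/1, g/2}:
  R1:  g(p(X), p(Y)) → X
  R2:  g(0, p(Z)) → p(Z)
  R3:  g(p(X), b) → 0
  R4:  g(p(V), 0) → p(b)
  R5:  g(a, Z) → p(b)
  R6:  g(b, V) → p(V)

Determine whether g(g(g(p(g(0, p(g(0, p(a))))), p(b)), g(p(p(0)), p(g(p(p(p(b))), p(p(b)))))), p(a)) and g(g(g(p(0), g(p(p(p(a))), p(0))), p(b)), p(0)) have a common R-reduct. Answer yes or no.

no — NF(t₁) = a, NF(t₂) = b

Reduce t₁ = g(g(g(p(g(0, p(g(0, p(a))))), p(b)), g(p(p(0)), p(g(p(p(p(b))), p(p(b)))))), p(a)):
1. g(g(g(p(g(0, p(g(0, p(a))))), p(b)), g(p(p(0)), p(g(p(p(p(b))), p(p(b)))))), p(a))  →  g(g(g(0, p(g(0, p(a)))), g(p(p(0)), p(g(p(p(p(b))), p(p(b)))))), p(a))   [R1 at 1.1]
2. g(g(g(0, p(g(0, p(a)))), g(p(p(0)), p(g(p(p(p(b))), p(p(b)))))), p(a))  →  g(g(p(g(0, p(a))), g(p(p(0)), p(g(p(p(p(b))), p(p(b)))))), p(a))   [R2 at 1.1]
3. g(g(p(g(0, p(a))), g(p(p(0)), p(g(p(p(p(b))), p(p(b)))))), p(a))  →  g(g(p(p(a)), g(p(p(0)), p(g(p(p(p(b))), p(p(b)))))), p(a))   [R2 at 1.1.1]
4. g(g(p(p(a)), g(p(p(0)), p(g(p(p(p(b))), p(p(b)))))), p(a))  →  g(g(p(p(a)), p(0)), p(a))   [R1 at 1.2]
5. g(g(p(p(a)), p(0)), p(a))  →  g(p(a), p(a))   [R1 at 1]
6. g(p(a), p(a))  →  a   [R1 at ε]

Reduce t₂ = g(g(g(p(0), g(p(p(p(a))), p(0))), p(b)), p(0)):
1. g(g(g(p(0), g(p(p(p(a))), p(0))), p(b)), p(0))  →  g(g(g(p(0), p(p(a))), p(b)), p(0))   [R1 at 1.1.2]
2. g(g(g(p(0), p(p(a))), p(b)), p(0))  →  g(g(0, p(b)), p(0))   [R1 at 1.1]
3. g(g(0, p(b)), p(0))  →  g(p(b), p(0))   [R2 at 1]
4. g(p(b), p(0))  →  b   [R1 at ε]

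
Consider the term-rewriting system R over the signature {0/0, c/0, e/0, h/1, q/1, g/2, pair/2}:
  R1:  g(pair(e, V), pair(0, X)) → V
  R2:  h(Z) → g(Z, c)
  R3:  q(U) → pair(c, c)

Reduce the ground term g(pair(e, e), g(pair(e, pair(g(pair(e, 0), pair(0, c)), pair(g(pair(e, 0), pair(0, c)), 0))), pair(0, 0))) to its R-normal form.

e

1. g(pair(e, e), g(pair(e, pair(g(pair(e, 0), pair(0, c)), pair(g(pair(e, 0), pair(0, c)), 0))), pair(0, 0)))  →  g(pair(e, e), pair(g(pair(e, 0), pair(0, c)), pair(g(pair(e, 0), pair(0, c)), 0)))   [R1 at 2]
2. g(pair(e, e), pair(g(pair(e, 0), pair(0, c)), pair(g(pair(e, 0), pair(0, c)), 0)))  →  g(pair(e, e), pair(0, pair(g(pair(e, 0), pair(0, c)), 0)))   [R1 at 2.1]
3. g(pair(e, e), pair(0, pair(g(pair(e, 0), pair(0, c)), 0)))  →  e   [R1 at ε]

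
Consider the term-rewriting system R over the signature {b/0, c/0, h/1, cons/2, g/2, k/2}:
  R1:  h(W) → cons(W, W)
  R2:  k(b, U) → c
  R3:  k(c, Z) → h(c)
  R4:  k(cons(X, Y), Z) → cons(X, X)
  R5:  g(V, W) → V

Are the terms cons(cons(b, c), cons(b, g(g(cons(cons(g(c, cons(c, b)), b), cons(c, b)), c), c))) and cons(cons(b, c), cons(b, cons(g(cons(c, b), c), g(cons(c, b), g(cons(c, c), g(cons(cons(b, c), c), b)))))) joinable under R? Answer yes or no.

yes — NF(t₁) = cons(cons(b, c), cons(b, cons(cons(c, b), cons(c, b)))), NF(t₂) = cons(cons(b, c), cons(b, cons(cons(c, b), cons(c, b))))

Reduce t₁ = cons(cons(b, c), cons(b, g(g(cons(cons(g(c, cons(c, b)), b), cons(c, b)), c), c))):
1. cons(cons(b, c), cons(b, g(g(cons(cons(g(c, cons(c, b)), b), cons(c, b)), c), c)))  →  cons(cons(b, c), cons(b, g(cons(cons(g(c, cons(c, b)), b), cons(c, b)), c)))   [R5 at 2.2]
2. cons(cons(b, c), cons(b, g(cons(cons(g(c, cons(c, b)), b), cons(c, b)), c)))  →  cons(cons(b, c), cons(b, cons(cons(g(c, cons(c, b)), b), cons(c, b))))   [R5 at 2.2]
3. cons(cons(b, c), cons(b, cons(cons(g(c, cons(c, b)), b), cons(c, b))))  →  cons(cons(b, c), cons(b, cons(cons(c, b), cons(c, b))))   [R5 at 2.2.1.1]

Reduce t₂ = cons(cons(b, c), cons(b, cons(g(cons(c, b), c), g(cons(c, b), g(cons(c, c), g(cons(cons(b, c), c), b)))))):
1. cons(cons(b, c), cons(b, cons(g(cons(c, b), c), g(cons(c, b), g(cons(c, c), g(cons(cons(b, c), c), b))))))  →  cons(cons(b, c), cons(b, cons(cons(c, b), g(cons(c, b), g(cons(c, c), g(cons(cons(b, c), c), b))))))   [R5 at 2.2.1]
2. cons(cons(b, c), cons(b, cons(cons(c, b), g(cons(c, b), g(cons(c, c), g(cons(cons(b, c), c), b))))))  →  cons(cons(b, c), cons(b, cons(cons(c, b), cons(c, b))))   [R5 at 2.2.2]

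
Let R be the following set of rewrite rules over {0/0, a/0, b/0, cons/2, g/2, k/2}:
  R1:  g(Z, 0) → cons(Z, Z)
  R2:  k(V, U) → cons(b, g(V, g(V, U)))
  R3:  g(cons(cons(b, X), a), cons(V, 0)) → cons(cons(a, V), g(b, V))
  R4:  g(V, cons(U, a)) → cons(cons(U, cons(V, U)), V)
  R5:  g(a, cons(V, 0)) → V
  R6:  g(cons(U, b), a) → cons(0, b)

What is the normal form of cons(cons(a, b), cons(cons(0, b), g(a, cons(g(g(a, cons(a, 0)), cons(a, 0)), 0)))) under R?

1. cons(cons(a, b), cons(cons(0, b), g(a, cons(g(g(a, cons(a, 0)), cons(a, 0)), 0))))  →  cons(cons(a, b), cons(cons(0, b), g(g(a, cons(a, 0)), cons(a, 0))))   [R5 at 2.2]
2. cons(cons(a, b), cons(cons(0, b), g(g(a, cons(a, 0)), cons(a, 0))))  →  cons(cons(a, b), cons(cons(0, b), g(a, cons(a, 0))))   [R5 at 2.2.1]
3. cons(cons(a, b), cons(cons(0, b), g(a, cons(a, 0))))  →  cons(cons(a, b), cons(cons(0, b), a))   [R5 at 2.2]

cons(cons(a, b), cons(cons(0, b), a))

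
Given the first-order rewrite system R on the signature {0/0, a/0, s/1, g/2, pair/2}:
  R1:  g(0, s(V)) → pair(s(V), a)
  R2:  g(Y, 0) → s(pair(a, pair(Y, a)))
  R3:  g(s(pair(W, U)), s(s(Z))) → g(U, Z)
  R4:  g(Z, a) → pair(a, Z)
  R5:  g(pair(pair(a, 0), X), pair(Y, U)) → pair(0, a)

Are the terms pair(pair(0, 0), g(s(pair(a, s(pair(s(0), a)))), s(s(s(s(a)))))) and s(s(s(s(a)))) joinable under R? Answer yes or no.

no — NF(t₁) = pair(pair(0, 0), pair(a, a)), NF(t₂) = s(s(s(s(a))))

Reduce t₁ = pair(pair(0, 0), g(s(pair(a, s(pair(s(0), a)))), s(s(s(s(a)))))):
1. pair(pair(0, 0), g(s(pair(a, s(pair(s(0), a)))), s(s(s(s(a))))))  →  pair(pair(0, 0), g(s(pair(s(0), a)), s(s(a))))   [R3 at 2]
2. pair(pair(0, 0), g(s(pair(s(0), a)), s(s(a))))  →  pair(pair(0, 0), g(a, a))   [R3 at 2]
3. pair(pair(0, 0), g(a, a))  →  pair(pair(0, 0), pair(a, a))   [R4 at 2]

Reduce t₂ = s(s(s(s(a)))):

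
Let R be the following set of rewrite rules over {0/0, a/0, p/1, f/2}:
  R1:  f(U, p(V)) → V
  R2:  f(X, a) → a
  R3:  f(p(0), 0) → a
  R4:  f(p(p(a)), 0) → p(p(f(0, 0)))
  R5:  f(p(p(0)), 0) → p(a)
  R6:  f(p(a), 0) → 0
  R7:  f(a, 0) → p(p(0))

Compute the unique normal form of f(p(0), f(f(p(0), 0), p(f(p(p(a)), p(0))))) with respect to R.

a

1. f(p(0), f(f(p(0), 0), p(f(p(p(a)), p(0)))))  →  f(p(0), f(p(p(a)), p(0)))   [R1 at 2]
2. f(p(0), f(p(p(a)), p(0)))  →  f(p(0), 0)   [R1 at 2]
3. f(p(0), 0)  →  a   [R3 at ε]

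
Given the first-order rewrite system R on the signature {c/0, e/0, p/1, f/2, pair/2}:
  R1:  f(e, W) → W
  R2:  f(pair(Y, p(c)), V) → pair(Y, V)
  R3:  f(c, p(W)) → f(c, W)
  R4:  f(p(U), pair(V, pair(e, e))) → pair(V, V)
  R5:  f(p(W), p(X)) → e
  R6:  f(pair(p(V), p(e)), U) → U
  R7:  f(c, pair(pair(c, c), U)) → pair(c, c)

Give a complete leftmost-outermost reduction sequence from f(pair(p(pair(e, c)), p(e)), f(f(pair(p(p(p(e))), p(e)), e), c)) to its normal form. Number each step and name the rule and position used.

c

1. f(pair(p(pair(e, c)), p(e)), f(f(pair(p(p(p(e))), p(e)), e), c))  →  f(f(pair(p(p(p(e))), p(e)), e), c)   [R6 at ε]
2. f(f(pair(p(p(p(e))), p(e)), e), c)  →  f(e, c)   [R6 at 1]
3. f(e, c)  →  c   [R1 at ε]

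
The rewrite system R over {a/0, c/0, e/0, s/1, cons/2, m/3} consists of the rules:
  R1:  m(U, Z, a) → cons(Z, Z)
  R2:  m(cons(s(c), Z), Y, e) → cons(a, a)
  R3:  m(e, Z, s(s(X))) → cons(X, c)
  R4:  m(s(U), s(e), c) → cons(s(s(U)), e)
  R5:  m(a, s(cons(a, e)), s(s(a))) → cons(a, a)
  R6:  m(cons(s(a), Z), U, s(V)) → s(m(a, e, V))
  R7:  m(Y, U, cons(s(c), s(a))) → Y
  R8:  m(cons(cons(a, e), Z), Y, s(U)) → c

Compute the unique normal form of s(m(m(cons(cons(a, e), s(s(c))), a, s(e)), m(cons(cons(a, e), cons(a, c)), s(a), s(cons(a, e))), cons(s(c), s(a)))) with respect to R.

s(c)

1. s(m(m(cons(cons(a, e), s(s(c))), a, s(e)), m(cons(cons(a, e), cons(a, c)), s(a), s(cons(a, e))), cons(s(c), s(a))))  →  s(m(cons(cons(a, e), s(s(c))), a, s(e)))   [R7 at 1]
2. s(m(cons(cons(a, e), s(s(c))), a, s(e)))  →  s(c)   [R8 at 1]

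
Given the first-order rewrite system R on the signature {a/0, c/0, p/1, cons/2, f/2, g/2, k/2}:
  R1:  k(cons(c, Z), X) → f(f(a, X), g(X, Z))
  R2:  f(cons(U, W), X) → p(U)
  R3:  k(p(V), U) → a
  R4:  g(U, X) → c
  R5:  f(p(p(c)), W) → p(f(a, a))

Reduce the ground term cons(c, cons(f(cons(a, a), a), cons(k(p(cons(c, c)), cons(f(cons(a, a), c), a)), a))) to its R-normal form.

cons(c, cons(p(a), cons(a, a)))

1. cons(c, cons(f(cons(a, a), a), cons(k(p(cons(c, c)), cons(f(cons(a, a), c), a)), a)))  →  cons(c, cons(p(a), cons(k(p(cons(c, c)), cons(f(cons(a, a), c), a)), a)))   [R2 at 2.1]
2. cons(c, cons(p(a), cons(k(p(cons(c, c)), cons(f(cons(a, a), c), a)), a)))  →  cons(c, cons(p(a), cons(a, a)))   [R3 at 2.2.1]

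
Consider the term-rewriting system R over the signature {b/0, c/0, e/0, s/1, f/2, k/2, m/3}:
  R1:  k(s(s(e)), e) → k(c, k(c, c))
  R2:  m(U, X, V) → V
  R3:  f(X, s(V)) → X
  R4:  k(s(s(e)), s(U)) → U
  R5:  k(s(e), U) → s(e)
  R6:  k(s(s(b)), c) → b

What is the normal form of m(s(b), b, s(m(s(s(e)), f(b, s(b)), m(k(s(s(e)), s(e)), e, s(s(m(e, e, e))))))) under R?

s(s(s(e)))

1. m(s(b), b, s(m(s(s(e)), f(b, s(b)), m(k(s(s(e)), s(e)), e, s(s(m(e, e, e)))))))  →  s(m(s(s(e)), f(b, s(b)), m(k(s(s(e)), s(e)), e, s(s(m(e, e, e))))))   [R2 at ε]
2. s(m(s(s(e)), f(b, s(b)), m(k(s(s(e)), s(e)), e, s(s(m(e, e, e))))))  →  s(m(k(s(s(e)), s(e)), e, s(s(m(e, e, e)))))   [R2 at 1]
3. s(m(k(s(s(e)), s(e)), e, s(s(m(e, e, e)))))  →  s(s(s(m(e, e, e))))   [R2 at 1]
4. s(s(s(m(e, e, e))))  →  s(s(s(e)))   [R2 at 1.1.1]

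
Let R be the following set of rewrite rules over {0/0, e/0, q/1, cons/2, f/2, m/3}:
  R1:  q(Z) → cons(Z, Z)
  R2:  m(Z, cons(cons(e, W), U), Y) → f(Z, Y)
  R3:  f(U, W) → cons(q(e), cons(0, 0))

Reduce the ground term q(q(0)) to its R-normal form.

1. q(q(0))  →  cons(q(0), q(0))   [R1 at ε]
2. cons(q(0), q(0))  →  cons(cons(0, 0), q(0))   [R1 at 1]
3. cons(cons(0, 0), q(0))  →  cons(cons(0, 0), cons(0, 0))   [R1 at 2]

cons(cons(0, 0), cons(0, 0))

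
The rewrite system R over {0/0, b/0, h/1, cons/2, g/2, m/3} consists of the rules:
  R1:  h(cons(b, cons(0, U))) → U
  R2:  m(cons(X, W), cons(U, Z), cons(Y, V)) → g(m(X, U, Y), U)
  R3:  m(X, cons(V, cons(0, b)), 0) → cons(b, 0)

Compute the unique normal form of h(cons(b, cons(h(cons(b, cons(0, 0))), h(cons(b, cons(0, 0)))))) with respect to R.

1. h(cons(b, cons(h(cons(b, cons(0, 0))), h(cons(b, cons(0, 0))))))  →  h(cons(b, cons(0, h(cons(b, cons(0, 0))))))   [R1 at 1.2.1]
2. h(cons(b, cons(0, h(cons(b, cons(0, 0))))))  →  h(cons(b, cons(0, 0)))   [R1 at ε]
3. h(cons(b, cons(0, 0)))  →  0   [R1 at ε]

0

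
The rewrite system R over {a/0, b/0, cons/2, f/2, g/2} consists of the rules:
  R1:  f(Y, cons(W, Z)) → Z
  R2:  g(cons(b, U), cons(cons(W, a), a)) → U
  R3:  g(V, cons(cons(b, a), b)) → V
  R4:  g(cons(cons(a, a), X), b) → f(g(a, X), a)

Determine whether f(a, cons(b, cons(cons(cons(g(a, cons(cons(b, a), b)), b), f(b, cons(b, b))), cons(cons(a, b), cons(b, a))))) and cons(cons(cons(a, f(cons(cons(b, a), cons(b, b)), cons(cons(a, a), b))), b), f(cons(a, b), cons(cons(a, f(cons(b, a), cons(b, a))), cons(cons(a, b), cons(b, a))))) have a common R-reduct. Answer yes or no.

yes — NF(t₁) = cons(cons(cons(a, b), b), cons(cons(a, b), cons(b, a))), NF(t₂) = cons(cons(cons(a, b), b), cons(cons(a, b), cons(b, a)))

Reduce t₁ = f(a, cons(b, cons(cons(cons(g(a, cons(cons(b, a), b)), b), f(b, cons(b, b))), cons(cons(a, b), cons(b, a))))):
1. f(a, cons(b, cons(cons(cons(g(a, cons(cons(b, a), b)), b), f(b, cons(b, b))), cons(cons(a, b), cons(b, a)))))  →  cons(cons(cons(g(a, cons(cons(b, a), b)), b), f(b, cons(b, b))), cons(cons(a, b), cons(b, a)))   [R1 at ε]
2. cons(cons(cons(g(a, cons(cons(b, a), b)), b), f(b, cons(b, b))), cons(cons(a, b), cons(b, a)))  →  cons(cons(cons(a, b), f(b, cons(b, b))), cons(cons(a, b), cons(b, a)))   [R3 at 1.1.1]
3. cons(cons(cons(a, b), f(b, cons(b, b))), cons(cons(a, b), cons(b, a)))  →  cons(cons(cons(a, b), b), cons(cons(a, b), cons(b, a)))   [R1 at 1.2]

Reduce t₂ = cons(cons(cons(a, f(cons(cons(b, a), cons(b, b)), cons(cons(a, a), b))), b), f(cons(a, b), cons(cons(a, f(cons(b, a), cons(b, a))), cons(cons(a, b), cons(b, a))))):
1. cons(cons(cons(a, f(cons(cons(b, a), cons(b, b)), cons(cons(a, a), b))), b), f(cons(a, b), cons(cons(a, f(cons(b, a), cons(b, a))), cons(cons(a, b), cons(b, a)))))  →  cons(cons(cons(a, b), b), f(cons(a, b), cons(cons(a, f(cons(b, a), cons(b, a))), cons(cons(a, b), cons(b, a)))))   [R1 at 1.1.2]
2. cons(cons(cons(a, b), b), f(cons(a, b), cons(cons(a, f(cons(b, a), cons(b, a))), cons(cons(a, b), cons(b, a)))))  →  cons(cons(cons(a, b), b), cons(cons(a, b), cons(b, a)))   [R1 at 2]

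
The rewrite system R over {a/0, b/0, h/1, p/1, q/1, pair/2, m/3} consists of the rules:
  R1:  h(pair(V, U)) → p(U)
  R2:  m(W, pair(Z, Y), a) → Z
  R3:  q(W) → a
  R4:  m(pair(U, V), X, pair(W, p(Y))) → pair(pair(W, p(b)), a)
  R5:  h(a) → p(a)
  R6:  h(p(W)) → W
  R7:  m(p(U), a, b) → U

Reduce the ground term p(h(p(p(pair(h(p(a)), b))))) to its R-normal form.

p(p(pair(a, b)))

1. p(h(p(p(pair(h(p(a)), b)))))  →  p(p(pair(h(p(a)), b)))   [R6 at 1]
2. p(p(pair(h(p(a)), b)))  →  p(p(pair(a, b)))   [R6 at 1.1.1]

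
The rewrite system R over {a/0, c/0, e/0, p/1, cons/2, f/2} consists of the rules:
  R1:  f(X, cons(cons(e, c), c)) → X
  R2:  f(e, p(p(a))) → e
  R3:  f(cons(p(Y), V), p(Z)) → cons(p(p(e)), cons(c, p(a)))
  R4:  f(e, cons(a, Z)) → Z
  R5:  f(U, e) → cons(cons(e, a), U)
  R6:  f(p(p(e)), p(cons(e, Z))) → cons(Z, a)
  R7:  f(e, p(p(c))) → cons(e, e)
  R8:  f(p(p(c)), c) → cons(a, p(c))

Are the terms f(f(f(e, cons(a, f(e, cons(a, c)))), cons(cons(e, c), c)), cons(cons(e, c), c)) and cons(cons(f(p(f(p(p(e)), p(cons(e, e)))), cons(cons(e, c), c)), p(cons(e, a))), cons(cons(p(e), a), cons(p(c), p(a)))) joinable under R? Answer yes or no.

no — NF(t₁) = c, NF(t₂) = cons(cons(p(cons(e, a)), p(cons(e, a))), cons(cons(p(e), a), cons(p(c), p(a))))

Reduce t₁ = f(f(f(e, cons(a, f(e, cons(a, c)))), cons(cons(e, c), c)), cons(cons(e, c), c)):
1. f(f(f(e, cons(a, f(e, cons(a, c)))), cons(cons(e, c), c)), cons(cons(e, c), c))  →  f(f(e, cons(a, f(e, cons(a, c)))), cons(cons(e, c), c))   [R1 at ε]
2. f(f(e, cons(a, f(e, cons(a, c)))), cons(cons(e, c), c))  →  f(e, cons(a, f(e, cons(a, c))))   [R1 at ε]
3. f(e, cons(a, f(e, cons(a, c))))  →  f(e, cons(a, c))   [R4 at ε]
4. f(e, cons(a, c))  →  c   [R4 at ε]

Reduce t₂ = cons(cons(f(p(f(p(p(e)), p(cons(e, e)))), cons(cons(e, c), c)), p(cons(e, a))), cons(cons(p(e), a), cons(p(c), p(a)))):
1. cons(cons(f(p(f(p(p(e)), p(cons(e, e)))), cons(cons(e, c), c)), p(cons(e, a))), cons(cons(p(e), a), cons(p(c), p(a))))  →  cons(cons(p(f(p(p(e)), p(cons(e, e)))), p(cons(e, a))), cons(cons(p(e), a), cons(p(c), p(a))))   [R1 at 1.1]
2. cons(cons(p(f(p(p(e)), p(cons(e, e)))), p(cons(e, a))), cons(cons(p(e), a), cons(p(c), p(a))))  →  cons(cons(p(cons(e, a)), p(cons(e, a))), cons(cons(p(e), a), cons(p(c), p(a))))   [R6 at 1.1.1]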